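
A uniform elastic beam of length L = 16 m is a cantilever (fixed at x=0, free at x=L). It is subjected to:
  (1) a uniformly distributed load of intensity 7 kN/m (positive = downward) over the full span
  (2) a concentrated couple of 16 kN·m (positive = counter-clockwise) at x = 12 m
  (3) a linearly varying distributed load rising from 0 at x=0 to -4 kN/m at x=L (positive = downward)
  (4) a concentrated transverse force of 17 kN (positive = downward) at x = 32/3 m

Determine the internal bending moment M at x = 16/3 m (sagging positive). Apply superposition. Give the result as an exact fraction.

Load 1 — uniform load w=7 kN/m over full span:
  M_1 = -w(L-x)²/2 = -7·(16-(16/3))²/2 = -3584/9 kN·m
Load 2 — applied couple M₀=16 kN·m at a=12 m (b=L-a=4):
  M_2 = M₀  [x≤a] = 16 = 16 kN·m
Load 3 — triangular load w₀=-4 kN/m (0→w₀ over full span):
  M_3 = w₀Lx/2 - w₀L²/3 - w₀x³/(6L) = (-4)·16·(16/3)/2 - (-4)·16²/3 - (-4)·(16/3)³/(6·16) = 14336/81 kN·m
Load 4 — point force P=17 kN at a=32/3 m (b=L-a=16/3):
  M_4 = -P(a-x)  [x≤a] = -17·((32/3)-(16/3)) = -272/3 kN·m
Superposition: M = Σ M_i = -23968/81 kN·m ≈ -295.901235 kN·m

M(16/3) = -23968/81 kN·m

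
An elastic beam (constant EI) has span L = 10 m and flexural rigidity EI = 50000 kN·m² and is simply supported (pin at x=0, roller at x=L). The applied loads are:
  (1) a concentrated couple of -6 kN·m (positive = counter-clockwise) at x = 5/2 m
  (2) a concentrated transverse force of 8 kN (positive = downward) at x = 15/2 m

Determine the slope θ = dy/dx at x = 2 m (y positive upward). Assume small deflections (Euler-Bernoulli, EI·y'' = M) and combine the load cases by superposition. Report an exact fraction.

Load 1 — applied couple M₀=-6 kN·m at a=5/2 m (b=L-a=15/2):
  θ_1 = (M₀x²/(2L)+C₁)/EI  [x≤a] with C₁=M₀(3b²-L²)/(6L)=-55/8 = ((-6)·2²/(2·10)+(-55/8))/50000 = -323/2000000 rad
Load 2 — point force P=8 kN at a=15/2 m (b=L-a=5/2):
  θ_2 = -Pb(L²-b²-3x²)/(6LEI)  [x≤a] = -8·(5/2)·(10²-(5/2)²-3·2²)/(6·10·50000) = -109/200000 rad
Superposition: θ = Σ θ_i = -1413/2000000 rad ≈ -0.000706 rad

θ(2) = -1413/2000000 rad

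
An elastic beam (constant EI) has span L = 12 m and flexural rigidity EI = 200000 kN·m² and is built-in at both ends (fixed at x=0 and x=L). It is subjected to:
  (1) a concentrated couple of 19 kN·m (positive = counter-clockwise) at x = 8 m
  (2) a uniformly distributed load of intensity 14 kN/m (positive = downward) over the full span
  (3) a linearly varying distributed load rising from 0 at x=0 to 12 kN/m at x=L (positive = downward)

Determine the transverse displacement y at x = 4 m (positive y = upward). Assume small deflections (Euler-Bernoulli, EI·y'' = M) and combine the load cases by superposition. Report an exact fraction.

Load 1 — applied couple M₀=19 kN·m at a=8 m (b=L-a=4):
  y_1 = (R_Ax³/6 - M_Ax²/2)/EI  [x≤a] with R_A=19/9, M_A=19/3 = ((19/9)·4³/6 - (19/3)·4²/2)/200000 = -19/135000 m
Load 2 — uniform load w=14 kN/m over full span:
  y_2 = -wx²(L-x)²/(24EI) = -14·4²·(12-4)²/(24·200000) = -28/9375 m
Load 3 — triangular load w₀=12 kN/m (0→w₀ over full span):
  y_3 = -w₀x²(L-x)²(x+2L)/(120LEI) = -12·4²·(12-4)²·(4+2·12)/(120·12·200000) = -56/46875 m
Superposition: y = Σ y_i = -14587/3375000 m ≈ -0.004322 m

y(4) = -14587/3375000 m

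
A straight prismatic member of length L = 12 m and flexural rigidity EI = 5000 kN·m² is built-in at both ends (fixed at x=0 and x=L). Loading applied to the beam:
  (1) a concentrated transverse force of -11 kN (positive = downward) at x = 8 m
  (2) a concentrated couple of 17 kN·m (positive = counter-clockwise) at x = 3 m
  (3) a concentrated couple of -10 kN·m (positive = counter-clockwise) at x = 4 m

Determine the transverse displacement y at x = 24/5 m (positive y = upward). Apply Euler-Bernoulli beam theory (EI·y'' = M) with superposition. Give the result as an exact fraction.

y(24/5) = 61013/3750000 m

Load 1 — point force P=-11 kN at a=8 m (b=L-a=4):
  y_1 = -Pb²x²(3aL-(3a+b)x)/(6L³EI)  [x≤a] = -(-11)·4²·(24/5)²·(3·8·12-(3·8+4)·(24/5))/(6·12³·5000) = 2816/234375 m
Load 2 — applied couple M₀=17 kN·m at a=3 m (b=L-a=9):
  y_2 = (R_Ax³/6 - M_Ax²/2 - M₀(x-a)²/2)/EI  [x>a] with R_A=51/32, M_A=-51/16 = ((51/32)·(24/5)³/6 - (-51/16)·(24/5)²/2 - 17·((24/5)-3)²/2)/5000 = 9639/1250000 m
Load 3 — applied couple M₀=-10 kN·m at a=4 m (b=L-a=8):
  y_3 = (R_Ax³/6 - M_Ax²/2 - M₀(x-a)²/2)/EI  [x>a] with R_A=-10/9, M_A=0 = ((-10/9)·(24/5)³/6 - 0·(24/5)²/2 - (-10)·((24/5)-4)²/2)/5000 = -54/15625 m
Superposition: y = Σ y_i = 61013/3750000 m ≈ 0.016270 m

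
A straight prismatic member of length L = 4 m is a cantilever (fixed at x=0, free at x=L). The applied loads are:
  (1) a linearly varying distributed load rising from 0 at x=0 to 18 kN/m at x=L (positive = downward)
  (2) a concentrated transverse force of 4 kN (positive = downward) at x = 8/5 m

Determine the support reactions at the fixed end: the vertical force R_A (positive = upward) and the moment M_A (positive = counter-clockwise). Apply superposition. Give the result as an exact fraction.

R_A = 40 kN, M_A = 512/5 kN·m

Load 1 — triangular load w₀=18 kN/m (0→w₀ over full span):
  R_A = w₀L/2 = 18·4/2 = 36 kN
  M_A = w₀L²/3 = 18·4²/3 = 96 kN·m
Load 2 — point force P=4 kN at a=8/5 m (b=L-a=12/5):
  R_A = P = 4 kN
  M_A = Pa = 4·(8/5) = 32/5 kN·m
Superposition: R_A = 40 kN, M_A = 512/5 kN·m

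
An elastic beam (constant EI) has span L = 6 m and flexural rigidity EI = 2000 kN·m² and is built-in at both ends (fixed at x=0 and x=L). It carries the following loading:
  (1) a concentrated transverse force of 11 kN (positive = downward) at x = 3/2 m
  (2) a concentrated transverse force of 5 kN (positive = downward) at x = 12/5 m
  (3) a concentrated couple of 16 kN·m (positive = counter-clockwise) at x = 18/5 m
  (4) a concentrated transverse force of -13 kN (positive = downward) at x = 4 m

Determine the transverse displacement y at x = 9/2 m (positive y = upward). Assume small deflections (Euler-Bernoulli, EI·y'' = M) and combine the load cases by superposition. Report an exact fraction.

Load 1 — point force P=11 kN at a=3/2 m (b=L-a=9/2):
  y_1 = -Pa²(L-x)²(3bL-(3b+a)(L-x))/(6L³EI)  [x>a] = -11·(3/2)²·(6-(9/2))²·(3·(9/2)·6-(3·(9/2)+(3/2))·(6-(9/2)))/(6·6³·2000) = -1287/1024000 m
Load 2 — point force P=5 kN at a=12/5 m (b=L-a=18/5):
  y_2 = -Pa²(L-x)²(3bL-(3b+a)(L-x))/(6L³EI)  [x>a] = -5·(12/5)²·(6-(9/2))²·(3·(18/5)·6-(3·(18/5)+(12/5))·(6-(9/2)))/(6·6³·2000) = -9/8000 m
Load 3 — applied couple M₀=16 kN·m at a=18/5 m (b=L-a=12/5):
  y_3 = (R_Ax³/6 - M_Ax²/2 - M₀(x-a)²/2)/EI  [x>a] with R_A=96/25, M_A=128/25 = ((96/25)·(9/2)³/6 - (128/25)·(9/2)²/2 - 16·((9/2)-(18/5))²/2)/2000 = 0 m
Load 4 — point force P=-13 kN at a=4 m (b=L-a=2):
  y_4 = -Pa²(L-x)²(3bL-(3b+a)(L-x))/(6L³EI)  [x>a] = -(-13)·4²·(6-(9/2))²·(3·2·6-(3·2+4)·(6-(9/2)))/(6·6³·2000) = 91/24000 m
Superposition: y = Σ y_i = 4331/3072000 m ≈ 0.001410 m

y(9/2) = 4331/3072000 m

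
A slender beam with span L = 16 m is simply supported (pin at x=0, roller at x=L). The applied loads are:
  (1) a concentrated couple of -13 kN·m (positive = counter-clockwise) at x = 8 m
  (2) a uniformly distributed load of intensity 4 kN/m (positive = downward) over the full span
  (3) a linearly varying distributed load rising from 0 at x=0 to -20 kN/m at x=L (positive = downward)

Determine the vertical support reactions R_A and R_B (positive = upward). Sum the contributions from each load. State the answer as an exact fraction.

Load 1 — applied couple M₀=-13 kN·m at a=8 m (b=L-a=8):
  R_A = M₀/L = (-13)/16 = -13/16 kN
  R_B = -M₀/L = -(-13)/16 = 13/16 kN
Load 2 — uniform load w=4 kN/m over full span:
  R_A = wL/2 = 4·16/2 = 32 kN
  R_B = wL/2 = 4·16/2 = 32 kN
Load 3 — triangular load w₀=-20 kN/m (0→w₀ over full span):
  R_A = w₀L/6 = (-20)·16/6 = -160/3 kN
  R_B = w₀L/3 = (-20)·16/3 = -320/3 kN
Superposition: R_A = -1063/48 kN, R_B = -3545/48 kN

R_A = -1063/48 kN, R_B = -3545/48 kN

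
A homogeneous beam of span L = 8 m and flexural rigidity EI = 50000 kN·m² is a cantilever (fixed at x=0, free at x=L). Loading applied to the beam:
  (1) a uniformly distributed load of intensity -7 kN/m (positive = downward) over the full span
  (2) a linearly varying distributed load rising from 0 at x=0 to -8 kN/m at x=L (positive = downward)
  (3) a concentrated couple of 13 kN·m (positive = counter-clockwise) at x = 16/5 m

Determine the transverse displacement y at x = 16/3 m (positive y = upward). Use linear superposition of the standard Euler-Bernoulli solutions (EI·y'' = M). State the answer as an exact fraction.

Load 1 — uniform load w=-7 kN/m over full span:
  y_1 = -wx²(x²-4Lx+6L²)/(24EI) = -(-7)·(16/3)²·((16/3)²-4·8·(16/3)+6·8²)/(24·50000) = 30464/759375 m
Load 2 — triangular load w₀=-8 kN/m (0→w₀ over full span):
  y_2 = (w₀Lx³/12-w₀L²x²/6-w₀x⁵/(120L))/EI = ((-8)·8·(16/3)³/12-(-8)·8²·(16/3)²/6-(-8)·(16/3)⁵/(120·8))/50000 = 376832/11390625 m
Load 3 — applied couple M₀=13 kN·m at a=16/5 m (b=L-a=24/5):
  y_3 = M₀a(2x-a)/(2EI)  [x>a] = 13·(16/5)·(2·(16/3)-(16/5))/(2·50000) = 728/234375 m
Superposition: y = Σ y_i = 4345864/56953125 m ≈ 0.076306 m

y(16/3) = 4345864/56953125 m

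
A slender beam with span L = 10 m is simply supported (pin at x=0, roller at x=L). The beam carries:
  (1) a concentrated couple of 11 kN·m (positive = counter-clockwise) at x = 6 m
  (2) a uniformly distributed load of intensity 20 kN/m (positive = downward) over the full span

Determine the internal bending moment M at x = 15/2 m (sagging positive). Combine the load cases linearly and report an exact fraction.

M(15/2) = 739/4 kN·m

Load 1 — applied couple M₀=11 kN·m at a=6 m (b=L-a=4):
  M_1 = M₀x/L - M₀  [x>a] = 11·(15/2)/10 - 11 = -11/4 kN·m
Load 2 — uniform load w=20 kN/m over full span:
  M_2 = wx(L-x)/2 = 20·(15/2)·(10-(15/2))/2 = 375/2 kN·m
Superposition: M = Σ M_i = 739/4 kN·m ≈ 184.750000 kN·m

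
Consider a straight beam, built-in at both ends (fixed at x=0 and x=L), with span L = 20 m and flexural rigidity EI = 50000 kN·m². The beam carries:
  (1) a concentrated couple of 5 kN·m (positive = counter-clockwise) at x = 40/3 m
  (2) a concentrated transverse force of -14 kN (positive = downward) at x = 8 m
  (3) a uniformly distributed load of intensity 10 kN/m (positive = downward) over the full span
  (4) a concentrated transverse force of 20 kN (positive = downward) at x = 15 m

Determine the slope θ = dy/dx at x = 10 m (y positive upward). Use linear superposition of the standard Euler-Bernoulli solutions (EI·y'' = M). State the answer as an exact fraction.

Load 1 — applied couple M₀=5 kN·m at a=40/3 m (b=L-a=20/3):
  θ_1 = (R_Ax²/2 - M_Ax)/EI  [x≤a] with R_A=1/3, M_A=5/3 = ((1/3)·10²/2 - (5/3)·10)/50000 = 0 rad
Load 2 — point force P=-14 kN at a=8 m (b=L-a=12):
  θ_2 = Pa²(L-x)(2bL-(3b+a)(L-x))/(2L³EI)  [x>a] = (-14)·8²·(20-10)·(2·12·20-(3·12+8)·(20-10))/(2·20³·50000) = -7/15625 rad
Load 3 — uniform load w=10 kN/m over full span:
  θ_3 = -wx(L-x)(L-2x)/(12EI) = -10·10·(20-10)·(20-2·10)/(12·50000) = 0 rad
Load 4 — point force P=20 kN at a=15 m (b=L-a=5):
  θ_4 = -Pb²x(2aL-(3a+b)x)/(2L³EI)  [x≤a] = -20·5²·10·(2·15·20-(3·15+5)·10)/(2·20³·50000) = -1/1600 rad
Superposition: θ = Σ θ_i = -1073/1000000 rad ≈ -0.001073 rad

θ(10) = -1073/1000000 rad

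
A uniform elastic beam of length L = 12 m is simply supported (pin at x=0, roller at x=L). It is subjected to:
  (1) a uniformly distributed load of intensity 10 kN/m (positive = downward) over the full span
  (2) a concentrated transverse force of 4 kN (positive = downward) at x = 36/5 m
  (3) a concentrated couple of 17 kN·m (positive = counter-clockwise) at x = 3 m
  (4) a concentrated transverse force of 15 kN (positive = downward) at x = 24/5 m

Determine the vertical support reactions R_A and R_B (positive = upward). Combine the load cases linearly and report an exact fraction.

Load 1 — uniform load w=10 kN/m over full span:
  R_A = wL/2 = 10·12/2 = 60 kN
  R_B = wL/2 = 10·12/2 = 60 kN
Load 2 — point force P=4 kN at a=36/5 m (b=L-a=24/5):
  R_A = Pb/L = 4·(24/5)/12 = 8/5 kN
  R_B = Pa/L = 4·(36/5)/12 = 12/5 kN
Load 3 — applied couple M₀=17 kN·m at a=3 m (b=L-a=9):
  R_A = M₀/L = 17/12 kN
  R_B = -M₀/L = -17/12 kN
Load 4 — point force P=15 kN at a=24/5 m (b=L-a=36/5):
  R_A = Pb/L = 15·(36/5)/12 = 9 kN
  R_B = Pa/L = 15·(24/5)/12 = 6 kN
Superposition: R_A = 4321/60 kN, R_B = 4019/60 kN

R_A = 4321/60 kN, R_B = 4019/60 kN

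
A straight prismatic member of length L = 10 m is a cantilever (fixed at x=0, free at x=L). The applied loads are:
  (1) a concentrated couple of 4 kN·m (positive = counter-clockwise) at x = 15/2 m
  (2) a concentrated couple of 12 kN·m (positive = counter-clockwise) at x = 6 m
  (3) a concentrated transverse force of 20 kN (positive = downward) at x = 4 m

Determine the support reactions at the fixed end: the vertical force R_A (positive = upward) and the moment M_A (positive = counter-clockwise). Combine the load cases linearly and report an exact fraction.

Load 1 — applied couple M₀=4 kN·m at a=15/2 m (b=L-a=5/2):
  R_A = 0 kN
  M_A = -M₀ = -4 kN·m
Load 2 — applied couple M₀=12 kN·m at a=6 m (b=L-a=4):
  R_A = 0 kN
  M_A = -M₀ = -12 kN·m
Load 3 — point force P=20 kN at a=4 m (b=L-a=6):
  R_A = P = 20 kN
  M_A = Pa = 20·4 = 80 kN·m
Superposition: R_A = 20 kN, M_A = 64 kN·m

R_A = 20 kN, M_A = 64 kN·m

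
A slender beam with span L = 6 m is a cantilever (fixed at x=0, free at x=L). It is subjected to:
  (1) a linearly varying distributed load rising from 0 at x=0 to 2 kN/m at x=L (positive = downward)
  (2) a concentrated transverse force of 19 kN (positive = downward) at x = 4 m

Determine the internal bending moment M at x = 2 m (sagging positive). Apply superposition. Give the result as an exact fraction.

Load 1 — triangular load w₀=2 kN/m (0→w₀ over full span):
  M_1 = w₀Lx/2 - w₀L²/3 - w₀x³/(6L) = 2·6·2/2 - 2·6²/3 - 2·2³/(6·6) = -112/9 kN·m
Load 2 — point force P=19 kN at a=4 m (b=L-a=2):
  M_2 = -P(a-x)  [x≤a] = -19·(4-2) = -38 kN·m
Superposition: M = Σ M_i = -454/9 kN·m ≈ -50.444444 kN·m

M(2) = -454/9 kN·m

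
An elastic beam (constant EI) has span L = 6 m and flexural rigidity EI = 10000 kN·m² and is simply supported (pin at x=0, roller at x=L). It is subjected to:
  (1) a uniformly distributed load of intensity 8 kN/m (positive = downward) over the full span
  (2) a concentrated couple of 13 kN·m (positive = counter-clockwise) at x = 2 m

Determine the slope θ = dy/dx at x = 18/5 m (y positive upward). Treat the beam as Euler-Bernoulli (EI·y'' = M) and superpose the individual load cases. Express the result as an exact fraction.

Load 1 — uniform load w=8 kN/m over full span:
  θ_1 = -w(L³-6Lx²+4x³)/(24EI) = -8·(6³-6·6·(18/5)²+4·(18/5)³)/(24·10000) = 333/156250 rad
Load 2 — applied couple M₀=13 kN·m at a=2 m (b=L-a=4):
  θ_2 = (M₀x²/(2L)-M₀(x-a)+C₁)/EI  [x>a] with C₁=M₀(3b²-L²)/(6L)=13/3 = (13·(18/5)²/(2·6)-13·((18/5)-2)+(13/3))/10000 = -91/375000 rad
Superposition: θ = Σ θ_i = 3541/1875000 rad ≈ 0.001889 rad

θ(18/5) = 3541/1875000 rad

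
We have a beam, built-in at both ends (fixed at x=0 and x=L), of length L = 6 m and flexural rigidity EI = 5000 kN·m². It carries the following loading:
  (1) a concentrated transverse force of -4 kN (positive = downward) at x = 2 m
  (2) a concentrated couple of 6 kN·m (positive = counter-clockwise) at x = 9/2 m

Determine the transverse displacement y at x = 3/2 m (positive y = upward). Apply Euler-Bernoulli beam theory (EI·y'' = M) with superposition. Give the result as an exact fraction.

y(3/2) = 329/1920000 m

Load 1 — point force P=-4 kN at a=2 m (b=L-a=4):
  y_1 = -Pb²x²(3aL-(3a+b)x)/(6L³EI)  [x≤a] = -(-4)·4²·(3/2)²·(3·2·6-(3·2+4)·(3/2))/(6·6³·5000) = 7/15000 m
Load 2 — applied couple M₀=6 kN·m at a=9/2 m (b=L-a=3/2):
  y_2 = (R_Ax³/6 - M_Ax²/2)/EI  [x≤a] with R_A=9/8, M_A=15/8 = ((9/8)·(3/2)³/6 - (15/8)·(3/2)²/2)/5000 = -189/640000 m
Superposition: y = Σ y_i = 329/1920000 m ≈ 0.000171 m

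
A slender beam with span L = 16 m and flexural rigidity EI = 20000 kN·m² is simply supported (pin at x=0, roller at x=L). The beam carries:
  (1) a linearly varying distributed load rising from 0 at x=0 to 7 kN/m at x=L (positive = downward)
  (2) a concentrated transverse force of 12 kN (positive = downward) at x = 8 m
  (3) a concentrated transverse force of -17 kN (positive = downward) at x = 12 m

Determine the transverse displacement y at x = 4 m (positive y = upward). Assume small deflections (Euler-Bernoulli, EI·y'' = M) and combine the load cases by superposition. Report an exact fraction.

y(4) = -263/2500 m

Load 1 — triangular load w₀=7 kN/m (0→w₀ over full span):
  y_1 = -w₀x(7L⁴-10L²x²+3x⁴)/(360LEI) = -7·4·(7·16⁴-10·16²·4²+3·4⁴)/(360·16·20000) = -763/7500 m
Load 2 — point force P=12 kN at a=8 m (b=L-a=8):
  y_2 = -Pbx(L²-b²-x²)/(6LEI)  [x≤a] = -12·8·4·(16²-8²-4²)/(6·16·20000) = -22/625 m
Load 3 — point force P=-17 kN at a=12 m (b=L-a=4):
  y_3 = -Pbx(L²-b²-x²)/(6LEI)  [x≤a] = -(-17)·4·4·(16²-4²-4²)/(6·16·20000) = 119/3750 m
Superposition: y = Σ y_i = -263/2500 m ≈ -0.105200 m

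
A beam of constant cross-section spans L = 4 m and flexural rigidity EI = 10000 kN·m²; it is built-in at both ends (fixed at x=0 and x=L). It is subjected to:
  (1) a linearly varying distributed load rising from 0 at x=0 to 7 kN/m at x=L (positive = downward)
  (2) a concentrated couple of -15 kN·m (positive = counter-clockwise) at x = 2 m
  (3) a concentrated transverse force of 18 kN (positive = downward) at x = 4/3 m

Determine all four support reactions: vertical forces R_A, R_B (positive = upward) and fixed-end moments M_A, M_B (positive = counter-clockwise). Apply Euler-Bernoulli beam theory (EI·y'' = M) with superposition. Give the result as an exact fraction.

Load 1 — triangular load w₀=7 kN/m (0→w₀ over full span):
  R_A = 3w₀L/20 = 3·7·4/20 = 21/5 kN
  M_A = w₀L²/30 = 7·4²/30 = 56/15 kN·m
  R_B = 7w₀L/20 = 7·7·4/20 = 49/5 kN
  M_B = -w₀L²/20 = -7·4²/20 = -28/5 kN·m
Load 2 — applied couple M₀=-15 kN·m at a=2 m (b=L-a=2):
  R_A = 6M₀ab/L³ = 6·(-15)·2·2/4³ = -45/8 kN
  M_A = M₀b(2a-b)/L² = (-15)·2·(2·2-2)/4² = -15/4 kN·m
  R_B = -6M₀ab/L³ = -6·(-15)·2·2/4³ = 45/8 kN
  M_B = M₀a(2b-a)/L² = (-15)·2·(2·2-2)/4² = -15/4 kN·m
Load 3 — point force P=18 kN at a=4/3 m (b=L-a=8/3):
  R_A = Pb²(3a+b)/L³ = 18·(8/3)²·(3·(4/3)+(8/3))/4³ = 40/3 kN
  M_A = Pab²/L² = 18·(4/3)·(8/3)²/4² = 32/3 kN·m
  R_B = Pa²(a+3b)/L³ = 18·(4/3)²·((4/3)+3·(8/3))/4³ = 14/3 kN
  M_B = -Pa²b/L² = -18·(4/3)²·(8/3)/4² = -16/3 kN·m
Superposition: R_A = 1429/120 kN, M_A = 213/20 kN·m, R_B = 2411/120 kN, M_B = -881/60 kN·m

R_A = 1429/120 kN, M_A = 213/20 kN·m, R_B = 2411/120 kN, M_B = -881/60 kN·m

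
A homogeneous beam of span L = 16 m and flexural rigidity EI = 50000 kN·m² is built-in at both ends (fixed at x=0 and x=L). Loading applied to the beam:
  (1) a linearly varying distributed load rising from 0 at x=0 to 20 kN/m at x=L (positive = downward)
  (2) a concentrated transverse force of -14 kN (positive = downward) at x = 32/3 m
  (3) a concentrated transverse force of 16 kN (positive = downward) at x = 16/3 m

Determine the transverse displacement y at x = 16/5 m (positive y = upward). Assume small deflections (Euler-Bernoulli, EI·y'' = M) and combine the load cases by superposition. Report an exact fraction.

Load 1 — triangular load w₀=20 kN/m (0→w₀ over full span):
  y_1 = -w₀x²(L-x)²(x+2L)/(120LEI) = -20·(16/5)²·(16-(16/5))²·((16/5)+2·16)/(120·16·50000) = -360448/29296875 m
Load 2 — point force P=-14 kN at a=32/3 m (b=L-a=16/3):
  y_2 = -Pb²x²(3aL-(3a+b)x)/(6L³EI)  [x≤a] = -(-14)·(16/3)²·(16/5)²·(3·(32/3)·16-(3·(32/3)+(16/3))·(16/5))/(6·16³·50000) = 41216/31640625 m
Load 3 — point force P=16 kN at a=16/3 m (b=L-a=32/3):
  y_3 = -Pb²x²(3aL-(3a+b)x)/(6L³EI)  [x≤a] = -16·(32/3)²·(16/5)²·(3·(16/3)·16-(3·(16/3)+(32/3))·(16/5))/(6·16³·50000) = -16384/6328125 m
Superposition: y = Σ y_i = -3583232/263671875 m ≈ -0.013590 m

y(16/5) = -3583232/263671875 m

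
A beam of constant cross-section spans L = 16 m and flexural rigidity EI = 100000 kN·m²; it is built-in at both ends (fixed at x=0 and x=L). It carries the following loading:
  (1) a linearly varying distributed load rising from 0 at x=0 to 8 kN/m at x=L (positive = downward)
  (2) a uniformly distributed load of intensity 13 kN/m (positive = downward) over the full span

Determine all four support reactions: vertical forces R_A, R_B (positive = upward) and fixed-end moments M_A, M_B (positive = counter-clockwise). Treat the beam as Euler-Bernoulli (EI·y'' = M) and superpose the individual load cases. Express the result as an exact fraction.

R_A = 616/5 kN, M_A = 1728/5 kN·m, R_B = 744/5 kN, M_B = -5696/15 kN·m

Load 1 — triangular load w₀=8 kN/m (0→w₀ over full span):
  R_A = 3w₀L/20 = 3·8·16/20 = 96/5 kN
  M_A = w₀L²/30 = 8·16²/30 = 1024/15 kN·m
  R_B = 7w₀L/20 = 7·8·16/20 = 224/5 kN
  M_B = -w₀L²/20 = -8·16²/20 = -512/5 kN·m
Load 2 — uniform load w=13 kN/m over full span:
  R_A = wL/2 = 13·16/2 = 104 kN
  M_A = wL²/12 = 13·16²/12 = 832/3 kN·m
  R_B = wL/2 = 13·16/2 = 104 kN
  M_B = -wL²/12 = -13·16²/12 = -832/3 kN·m
Superposition: R_A = 616/5 kN, M_A = 1728/5 kN·m, R_B = 744/5 kN, M_B = -5696/15 kN·m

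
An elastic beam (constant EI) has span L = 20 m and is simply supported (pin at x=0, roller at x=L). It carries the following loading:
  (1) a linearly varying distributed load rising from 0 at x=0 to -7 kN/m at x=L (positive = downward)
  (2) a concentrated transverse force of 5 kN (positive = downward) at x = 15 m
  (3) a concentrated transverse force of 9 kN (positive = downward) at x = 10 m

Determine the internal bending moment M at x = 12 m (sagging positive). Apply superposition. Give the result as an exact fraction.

Load 1 — triangular load w₀=-7 kN/m (0→w₀ over full span):
  M_1 = w₀Lx/6 - w₀x³/(6L) = (-7)·20·12/6 - (-7)·12³/(6·20) = -896/5 kN·m
Load 2 — point force P=5 kN at a=15 m (b=L-a=5):
  M_2 = Pbx/L  [x≤a] = 5·5·12/20 = 15 kN·m
Load 3 — point force P=9 kN at a=10 m (b=L-a=10):
  M_3 = Pa(L-x)/L  [x>a] = 9·10·(20-12)/20 = 36 kN·m
Superposition: M = Σ M_i = -641/5 kN·m ≈ -128.200000 kN·m

M(12) = -641/5 kN·m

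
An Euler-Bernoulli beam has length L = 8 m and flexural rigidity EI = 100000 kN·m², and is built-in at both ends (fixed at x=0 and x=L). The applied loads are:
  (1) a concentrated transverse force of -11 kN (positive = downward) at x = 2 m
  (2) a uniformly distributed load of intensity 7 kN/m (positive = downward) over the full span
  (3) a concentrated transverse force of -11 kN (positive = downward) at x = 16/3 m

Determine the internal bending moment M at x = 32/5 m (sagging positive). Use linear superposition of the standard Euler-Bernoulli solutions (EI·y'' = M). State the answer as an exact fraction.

Load 1 — point force P=-11 kN at a=2 m (b=L-a=6):
  M_1 = Pa²(a+3b)(L-x)/L³ - Pa²b/L²  [x>a] = (-11)·2²·(2+3·6)·(8-(32/5))/8³ - (-11)·2²·6/8² = 11/8 kN·m
Load 2 — uniform load w=7 kN/m over full span:
  M_2 = wLx/2 - wL²/12 - wx²/2 = 7·8·(32/5)/2 - 7·8²/12 - 7·(32/5)²/2 = -112/75 kN·m
Load 3 — point force P=-11 kN at a=16/3 m (b=L-a=8/3):
  M_3 = Pa²(a+3b)(L-x)/L³ - Pa²b/L²  [x>a] = (-11)·(16/3)²·((16/3)+3·(8/3))·(8-(32/5))/8³ - (-11)·(16/3)²·(8/3)/8² = 0 kN·m
Superposition: M = Σ M_i = -71/600 kN·m ≈ -0.118333 kN·m

M(32/5) = -71/600 kN·m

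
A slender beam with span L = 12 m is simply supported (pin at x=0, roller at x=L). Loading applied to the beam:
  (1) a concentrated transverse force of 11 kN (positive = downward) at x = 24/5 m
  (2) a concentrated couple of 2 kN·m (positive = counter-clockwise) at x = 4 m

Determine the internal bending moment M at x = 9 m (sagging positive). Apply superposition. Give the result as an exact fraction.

M(9) = 127/10 kN·m

Load 1 — point force P=11 kN at a=24/5 m (b=L-a=36/5):
  M_1 = Pa(L-x)/L  [x>a] = 11·(24/5)·(12-9)/12 = 66/5 kN·m
Load 2 — applied couple M₀=2 kN·m at a=4 m (b=L-a=8):
  M_2 = M₀x/L - M₀  [x>a] = 2·9/12 - 2 = -1/2 kN·m
Superposition: M = Σ M_i = 127/10 kN·m ≈ 12.700000 kN·m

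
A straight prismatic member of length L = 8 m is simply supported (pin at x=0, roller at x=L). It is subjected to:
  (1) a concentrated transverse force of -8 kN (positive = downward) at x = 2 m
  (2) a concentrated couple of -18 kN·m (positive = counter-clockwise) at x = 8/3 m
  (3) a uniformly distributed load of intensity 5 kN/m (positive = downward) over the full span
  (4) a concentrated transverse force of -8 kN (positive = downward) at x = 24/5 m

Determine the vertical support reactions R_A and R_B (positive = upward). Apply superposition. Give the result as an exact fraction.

Load 1 — point force P=-8 kN at a=2 m (b=L-a=6):
  R_A = Pb/L = (-8)·6/8 = -6 kN
  R_B = Pa/L = (-8)·2/8 = -2 kN
Load 2 — applied couple M₀=-18 kN·m at a=8/3 m (b=L-a=16/3):
  R_A = M₀/L = (-18)/8 = -9/4 kN
  R_B = -M₀/L = -(-18)/8 = 9/4 kN
Load 3 — uniform load w=5 kN/m over full span:
  R_A = wL/2 = 5·8/2 = 20 kN
  R_B = wL/2 = 5·8/2 = 20 kN
Load 4 — point force P=-8 kN at a=24/5 m (b=L-a=16/5):
  R_A = Pb/L = (-8)·(16/5)/8 = -16/5 kN
  R_B = Pa/L = (-8)·(24/5)/8 = -24/5 kN
Superposition: R_A = 171/20 kN, R_B = 309/20 kN

R_A = 171/20 kN, R_B = 309/20 kN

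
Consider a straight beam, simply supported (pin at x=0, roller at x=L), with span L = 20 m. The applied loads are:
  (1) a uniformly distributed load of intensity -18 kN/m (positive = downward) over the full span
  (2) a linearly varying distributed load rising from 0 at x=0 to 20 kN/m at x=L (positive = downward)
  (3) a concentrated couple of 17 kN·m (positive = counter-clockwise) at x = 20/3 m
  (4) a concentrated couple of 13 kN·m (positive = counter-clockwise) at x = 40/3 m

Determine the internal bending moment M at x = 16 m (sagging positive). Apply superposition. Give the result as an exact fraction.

Load 1 — uniform load w=-18 kN/m over full span:
  M_1 = wx(L-x)/2 = (-18)·16·(20-16)/2 = -576 kN·m
Load 2 — triangular load w₀=20 kN/m (0→w₀ over full span):
  M_2 = w₀Lx/6 - w₀x³/(6L) = 20·20·16/6 - 20·16³/(6·20) = 384 kN·m
Load 3 — applied couple M₀=17 kN·m at a=20/3 m (b=L-a=40/3):
  M_3 = M₀x/L - M₀  [x>a] = 17·16/20 - 17 = -17/5 kN·m
Load 4 — applied couple M₀=13 kN·m at a=40/3 m (b=L-a=20/3):
  M_4 = M₀x/L - M₀  [x>a] = 13·16/20 - 13 = -13/5 kN·m
Superposition: M = Σ M_i = -198 kN·m ≈ -198.000000 kN·m

M(16) = -198 kN·m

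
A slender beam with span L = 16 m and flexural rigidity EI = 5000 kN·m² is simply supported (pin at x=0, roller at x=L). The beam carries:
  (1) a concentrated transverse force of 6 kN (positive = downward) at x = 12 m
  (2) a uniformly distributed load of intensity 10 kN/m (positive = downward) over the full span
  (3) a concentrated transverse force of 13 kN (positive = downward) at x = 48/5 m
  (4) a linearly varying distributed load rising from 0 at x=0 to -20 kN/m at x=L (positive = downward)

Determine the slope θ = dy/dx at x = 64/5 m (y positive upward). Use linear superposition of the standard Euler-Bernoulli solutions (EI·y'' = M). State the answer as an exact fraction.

θ(64/5) = 58393/1406250 rad

Load 1 — point force P=6 kN at a=12 m (b=L-a=4):
  θ_1 = -Pa(2L²-6Lx+3x²+a²)/(6LEI)  [x>a] = -6·12·(2·16²-6·16·(64/5)+3·(64/5)²+12²)/(6·16·5000) = 381/31250 rad
Load 2 — uniform load w=10 kN/m over full span:
  θ_2 = -w(L³-6Lx²+4x³)/(24EI) = -10·(16³-6·16·(64/5)²+4·(64/5)³)/(24·5000) = 4224/15625 rad
Load 3 — point force P=13 kN at a=48/5 m (b=L-a=32/5):
  θ_3 = -Pa(2L²-6Lx+3x²+a²)/(6LEI)  [x>a] = -13·(48/5)·(2·16²-6·16·(64/5)+3·(64/5)²+(48/5)²)/(6·16·5000) = 2704/78125 rad
Load 4 — triangular load w₀=-20 kN/m (0→w₀ over full span):
  θ_4 = -w₀(7L⁴-30L²x²+15x⁴)/(360LEI) = -(-20)·(7·16⁴-30·16²·(64/5)²+15·(64/5)⁴)/(360·16·5000) = -193792/703125 rad
Superposition: θ = Σ θ_i = 58393/1406250 rad ≈ 0.041524 rad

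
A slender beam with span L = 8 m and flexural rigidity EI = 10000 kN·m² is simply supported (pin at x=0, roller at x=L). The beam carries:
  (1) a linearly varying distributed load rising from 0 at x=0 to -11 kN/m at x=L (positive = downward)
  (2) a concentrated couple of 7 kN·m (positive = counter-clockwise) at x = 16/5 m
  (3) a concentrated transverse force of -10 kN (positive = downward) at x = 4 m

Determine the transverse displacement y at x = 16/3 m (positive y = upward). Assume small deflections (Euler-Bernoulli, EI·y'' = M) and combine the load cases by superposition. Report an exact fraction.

Load 1 — triangular load w₀=-11 kN/m (0→w₀ over full span):
  y_1 = -w₀x(7L⁴-10L²x²+3x⁴)/(360LEI) = -(-11)·(16/3)·(7·8⁴-10·8²·(16/3)²+3·(16/3)⁴)/(360·8·10000) = 11968/455625 m
Load 2 — applied couple M₀=7 kN·m at a=16/5 m (b=L-a=24/5):
  y_2 = (M₀x³/(6L)-M₀(x-a)²/2+C₁x)/EI  [x>a] with C₁=M₀(3b²-L²)/(6L)=56/75 = (7·(16/3)³/(6·8)-7·((16/3)-(16/5))²/2+(56/75)·(16/3))/10000 = 1288/1265625 m
Load 3 — point force P=-10 kN at a=4 m (b=L-a=4):
  y_3 = -Pa(L-x)(2Lx-a²-x²)/(6LEI)  [x>a] = -(-10)·4·(8-(16/3))·(2·8·(16/3)-4²-(16/3)²)/(6·8·10000) = 92/10125 m
Superposition: y = Σ y_i = 414292/11390625 m ≈ 0.036371 m

y(16/3) = 414292/11390625 m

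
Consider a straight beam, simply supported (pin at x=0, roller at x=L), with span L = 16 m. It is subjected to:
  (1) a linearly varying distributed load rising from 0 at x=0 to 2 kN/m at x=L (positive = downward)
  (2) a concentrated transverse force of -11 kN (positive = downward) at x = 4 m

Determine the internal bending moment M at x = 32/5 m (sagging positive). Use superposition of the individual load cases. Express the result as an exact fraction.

M(32/5) = 284/125 kN·m

Load 1 — triangular load w₀=2 kN/m (0→w₀ over full span):
  M_1 = w₀Lx/6 - w₀x³/(6L) = 2·16·(32/5)/6 - 2·(32/5)³/(6·16) = 3584/125 kN·m
Load 2 — point force P=-11 kN at a=4 m (b=L-a=12):
  M_2 = Pa(L-x)/L  [x>a] = (-11)·4·(16-(32/5))/16 = -132/5 kN·m
Superposition: M = Σ M_i = 284/125 kN·m ≈ 2.272000 kN·m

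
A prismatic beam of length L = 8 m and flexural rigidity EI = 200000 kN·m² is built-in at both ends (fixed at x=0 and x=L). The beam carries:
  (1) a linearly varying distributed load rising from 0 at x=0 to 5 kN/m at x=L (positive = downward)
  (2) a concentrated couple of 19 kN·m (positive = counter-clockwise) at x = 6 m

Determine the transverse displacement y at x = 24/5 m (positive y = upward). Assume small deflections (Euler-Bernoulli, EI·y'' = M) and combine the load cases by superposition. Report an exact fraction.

Load 1 — triangular load w₀=5 kN/m (0→w₀ over full span):
  y_1 = -w₀x²(L-x)²(x+2L)/(120LEI) = -5·(24/5)²·(8-(24/5))²·((24/5)+2·8)/(120·8·200000) = -1248/9765625 m
Load 2 — applied couple M₀=19 kN·m at a=6 m (b=L-a=2):
  y_2 = (R_Ax³/6 - M_Ax²/2)/EI  [x≤a] with R_A=171/64, M_A=95/16 = ((171/64)·(24/5)³/6 - (95/16)·(24/5)²/2)/200000 = -1197/12500000 m
Superposition: y = Σ y_i = -69861/312500000 m ≈ -0.000224 m

y(24/5) = -69861/312500000 m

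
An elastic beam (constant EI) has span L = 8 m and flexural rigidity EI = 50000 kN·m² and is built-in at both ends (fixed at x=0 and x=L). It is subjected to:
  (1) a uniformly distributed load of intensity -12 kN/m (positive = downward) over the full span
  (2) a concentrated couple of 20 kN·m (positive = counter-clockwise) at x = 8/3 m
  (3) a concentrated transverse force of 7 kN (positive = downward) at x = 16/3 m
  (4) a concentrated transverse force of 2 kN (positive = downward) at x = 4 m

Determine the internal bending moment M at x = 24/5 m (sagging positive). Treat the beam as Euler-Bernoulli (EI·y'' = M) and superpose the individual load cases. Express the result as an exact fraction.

M(24/5) = -17818/675 kN·m

Load 1 — uniform load w=-12 kN/m over full span:
  M_1 = wLx/2 - wL²/12 - wx²/2 = (-12)·8·(24/5)/2 - (-12)·8²/12 - (-12)·(24/5)²/2 = -704/25 kN·m
Load 2 — applied couple M₀=20 kN·m at a=8/3 m (b=L-a=16/3):
  M_2 = R_Ax - M_A - M₀  [x>a] with R_A=10/3, M_A=0 = (10/3)·(24/5) - 0 - 20 = -4 kN·m
Load 3 — point force P=7 kN at a=16/3 m (b=L-a=8/3):
  M_3 = Pb²(3a+b)x/L³ - Pab²/L²  [x≤a] = 7·(8/3)²·(3·(16/3)+(8/3))·(24/5)/8³ - 7·(16/3)·(8/3)²/8² = 616/135 kN·m
Load 4 — point force P=2 kN at a=4 m (b=L-a=4):
  M_4 = Pa²(a+3b)(L-x)/L³ - Pa²b/L²  [x>a] = 2·4²·(4+3·4)·(8-(24/5))/8³ - 2·4²·4/8² = 6/5 kN·m
Superposition: M = Σ M_i = -17818/675 kN·m ≈ -26.397037 kN·m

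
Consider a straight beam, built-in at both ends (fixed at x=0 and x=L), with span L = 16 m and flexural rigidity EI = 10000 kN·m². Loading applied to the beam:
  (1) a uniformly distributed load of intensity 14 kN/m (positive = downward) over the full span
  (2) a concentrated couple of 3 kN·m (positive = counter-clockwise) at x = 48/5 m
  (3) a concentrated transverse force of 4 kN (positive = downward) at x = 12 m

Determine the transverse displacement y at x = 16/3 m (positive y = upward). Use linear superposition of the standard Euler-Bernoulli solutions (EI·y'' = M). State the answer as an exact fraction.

y(16/3) = -729592/3796875 m

Load 1 — uniform load w=14 kN/m over full span:
  y_1 = -wx²(L-x)²/(24EI) = -14·(16/3)²·(16-(16/3))²/(24·10000) = -28672/151875 m
Load 2 — applied couple M₀=3 kN·m at a=48/5 m (b=L-a=32/5):
  y_2 = (R_Ax³/6 - M_Ax²/2)/EI  [x≤a] with R_A=27/100, M_A=24/25 = ((27/100)·(16/3)³/6 - (24/25)·(16/3)²/2)/10000 = -32/46875 m
Load 3 — point force P=4 kN at a=12 m (b=L-a=4):
  y_3 = -Pb²x²(3aL-(3a+b)x)/(6L³EI)  [x≤a] = -4·4²·(16/3)²·(3·12·16-(3·12+4)·(16/3))/(6·16³·10000) = -136/50625 m
Superposition: y = Σ y_i = -729592/3796875 m ≈ -0.192156 m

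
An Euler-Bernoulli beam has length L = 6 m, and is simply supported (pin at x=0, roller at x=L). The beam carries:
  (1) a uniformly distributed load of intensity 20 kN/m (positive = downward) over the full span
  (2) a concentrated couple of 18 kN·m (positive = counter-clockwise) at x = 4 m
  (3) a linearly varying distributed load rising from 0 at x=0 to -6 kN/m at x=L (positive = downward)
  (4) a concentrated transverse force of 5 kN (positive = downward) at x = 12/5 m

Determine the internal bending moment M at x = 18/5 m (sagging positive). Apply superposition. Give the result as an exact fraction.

M(18/5) = 11022/125 kN·m

Load 1 — uniform load w=20 kN/m over full span:
  M_1 = wx(L-x)/2 = 20·(18/5)·(6-(18/5))/2 = 432/5 kN·m
Load 2 — applied couple M₀=18 kN·m at a=4 m (b=L-a=2):
  M_2 = M₀x/L  [x≤a] = 18·(18/5)/6 = 54/5 kN·m
Load 3 — triangular load w₀=-6 kN/m (0→w₀ over full span):
  M_3 = w₀Lx/6 - w₀x³/(6L) = (-6)·6·(18/5)/6 - (-6)·(18/5)³/(6·6) = -1728/125 kN·m
Load 4 — point force P=5 kN at a=12/5 m (b=L-a=18/5):
  M_4 = Pa(L-x)/L  [x>a] = 5·(12/5)·(6-(18/5))/6 = 24/5 kN·m
Superposition: M = Σ M_i = 11022/125 kN·m ≈ 88.176000 kN·m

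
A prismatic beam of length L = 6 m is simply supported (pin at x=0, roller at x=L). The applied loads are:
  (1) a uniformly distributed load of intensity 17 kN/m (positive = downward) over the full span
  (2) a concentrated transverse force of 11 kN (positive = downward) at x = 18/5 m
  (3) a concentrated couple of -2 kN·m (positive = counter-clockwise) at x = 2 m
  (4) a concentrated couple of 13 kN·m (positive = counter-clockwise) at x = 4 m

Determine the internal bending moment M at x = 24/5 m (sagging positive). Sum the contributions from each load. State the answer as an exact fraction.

Load 1 — uniform load w=17 kN/m over full span:
  M_1 = wx(L-x)/2 = 17·(24/5)·(6-(24/5))/2 = 1224/25 kN·m
Load 2 — point force P=11 kN at a=18/5 m (b=L-a=12/5):
  M_2 = Pa(L-x)/L  [x>a] = 11·(18/5)·(6-(24/5))/6 = 198/25 kN·m
Load 3 — applied couple M₀=-2 kN·m at a=2 m (b=L-a=4):
  M_3 = M₀x/L - M₀  [x>a] = (-2)·(24/5)/6 - (-2) = 2/5 kN·m
Load 4 — applied couple M₀=13 kN·m at a=4 m (b=L-a=2):
  M_4 = M₀x/L - M₀  [x>a] = 13·(24/5)/6 - 13 = -13/5 kN·m
Superposition: M = Σ M_i = 1367/25 kN·m ≈ 54.680000 kN·m

M(24/5) = 1367/25 kN·m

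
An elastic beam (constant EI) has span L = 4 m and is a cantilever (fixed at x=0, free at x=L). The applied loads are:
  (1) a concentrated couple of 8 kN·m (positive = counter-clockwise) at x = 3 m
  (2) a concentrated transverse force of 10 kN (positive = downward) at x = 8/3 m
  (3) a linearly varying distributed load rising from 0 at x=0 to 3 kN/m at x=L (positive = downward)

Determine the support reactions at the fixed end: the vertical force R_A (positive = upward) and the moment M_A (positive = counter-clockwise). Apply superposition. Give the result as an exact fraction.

R_A = 16 kN, M_A = 104/3 kN·m

Load 1 — applied couple M₀=8 kN·m at a=3 m (b=L-a=1):
  R_A = 0 kN
  M_A = -M₀ = -8 kN·m
Load 2 — point force P=10 kN at a=8/3 m (b=L-a=4/3):
  R_A = P = 10 kN
  M_A = Pa = 10·(8/3) = 80/3 kN·m
Load 3 — triangular load w₀=3 kN/m (0→w₀ over full span):
  R_A = w₀L/2 = 3·4/2 = 6 kN
  M_A = w₀L²/3 = 3·4²/3 = 16 kN·m
Superposition: R_A = 16 kN, M_A = 104/3 kN·m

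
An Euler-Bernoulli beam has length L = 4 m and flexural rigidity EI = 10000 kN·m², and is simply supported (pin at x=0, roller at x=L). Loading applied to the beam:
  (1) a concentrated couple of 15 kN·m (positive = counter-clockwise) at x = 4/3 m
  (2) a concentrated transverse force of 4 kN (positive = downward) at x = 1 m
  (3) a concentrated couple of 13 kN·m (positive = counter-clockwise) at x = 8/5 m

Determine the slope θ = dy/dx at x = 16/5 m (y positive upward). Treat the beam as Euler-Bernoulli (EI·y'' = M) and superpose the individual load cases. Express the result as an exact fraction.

Load 1 — applied couple M₀=15 kN·m at a=4/3 m (b=L-a=8/3):
  θ_1 = (M₀x²/(2L)-M₀(x-a)+C₁)/EI  [x>a] with C₁=M₀(3b²-L²)/(6L)=10/3 = (15·(16/5)²/(2·4)-15·((16/5)-(4/3))+(10/3))/10000 = -41/75000 rad
Load 2 — point force P=4 kN at a=1 m (b=L-a=3):
  θ_2 = -Pa(2L²-6Lx+3x²+a²)/(6LEI)  [x>a] = -4·1·(2·4²-6·4·(16/5)+3·(16/5)²+1²)/(6·4·10000) = 109/500000 rad
Load 3 — applied couple M₀=13 kN·m at a=8/5 m (b=L-a=12/5):
  θ_3 = (M₀x²/(2L)-M₀(x-a)+C₁)/EI  [x>a] with C₁=M₀(3b²-L²)/(6L)=52/75 = (13·(16/5)²/(2·4)-13·((16/5)-(8/5))+(52/75))/10000 = -13/37500 rad
Superposition: θ = Σ θ_i = -1013/1500000 rad ≈ -0.000675 rad

θ(16/5) = -1013/1500000 rad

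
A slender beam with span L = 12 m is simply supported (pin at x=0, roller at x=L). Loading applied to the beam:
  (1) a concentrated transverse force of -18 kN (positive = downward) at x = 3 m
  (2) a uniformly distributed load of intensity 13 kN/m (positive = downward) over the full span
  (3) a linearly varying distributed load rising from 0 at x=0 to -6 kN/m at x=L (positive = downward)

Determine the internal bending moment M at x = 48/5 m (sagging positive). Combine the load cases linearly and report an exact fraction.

M(48/5) = 12186/125 kN·m

Load 1 — point force P=-18 kN at a=3 m (b=L-a=9):
  M_1 = Pa(L-x)/L  [x>a] = (-18)·3·(12-(48/5))/12 = -54/5 kN·m
Load 2 — uniform load w=13 kN/m over full span:
  M_2 = wx(L-x)/2 = 13·(48/5)·(12-(48/5))/2 = 3744/25 kN·m
Load 3 — triangular load w₀=-6 kN/m (0→w₀ over full span):
  M_3 = w₀Lx/6 - w₀x³/(6L) = (-6)·12·(48/5)/6 - (-6)·(48/5)³/(6·12) = -5184/125 kN·m
Superposition: M = Σ M_i = 12186/125 kN·m ≈ 97.488000 kN·m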